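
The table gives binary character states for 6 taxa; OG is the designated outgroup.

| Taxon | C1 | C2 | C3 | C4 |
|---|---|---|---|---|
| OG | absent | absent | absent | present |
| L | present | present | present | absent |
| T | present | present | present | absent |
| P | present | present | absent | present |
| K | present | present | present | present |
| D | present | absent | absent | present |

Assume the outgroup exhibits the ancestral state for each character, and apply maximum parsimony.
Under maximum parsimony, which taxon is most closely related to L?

Character polarity is set by the outgroup: the derived state is whichever differs from the outgroup's state, so for C4 the derived state is 'absent', and for the remaining characters it is 'present'.
C1 (derived state 'present') is shared by all ingroup taxa — unites the whole ingroup.
C2: derived state 'present' in K, L, P, and T only — synapomorphy for {K, L, P, T}.
C3: derived state 'present' in K, L, and T only — synapomorphy for {K, L, T}.
Only L and T show the derived state 'absent' for C4, supporting them as a clade.
Most parsimonious ingroup topology: ((((L,T),K),P),D).
L and T form a cherry on this tree, so they are sister taxa.

T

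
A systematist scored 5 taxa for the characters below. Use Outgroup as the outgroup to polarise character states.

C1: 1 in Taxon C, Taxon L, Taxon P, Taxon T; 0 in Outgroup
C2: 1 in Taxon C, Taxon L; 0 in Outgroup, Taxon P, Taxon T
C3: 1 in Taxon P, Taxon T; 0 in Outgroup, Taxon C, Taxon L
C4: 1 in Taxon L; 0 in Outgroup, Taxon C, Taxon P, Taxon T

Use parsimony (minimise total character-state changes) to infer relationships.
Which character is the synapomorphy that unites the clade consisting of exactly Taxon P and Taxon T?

C3

The outgroup has state '0' for every character, so '1' is the derived state throughout.
C1 (derived state '1') is shared by all ingroup taxa — unites the whole ingroup.
Only Taxon C and Taxon L show the derived state '1' for C2, supporting them as a clade.
C3 (derived state '1') is shared by Taxon P and Taxon T — a synapomorphy uniting that clade.
C4 (derived state '1') is unique to Taxon L (autapomorphy; uninformative for grouping).
Most parsimonious ingroup topology: ((Taxon C,Taxon L),(Taxon P,Taxon T)).
The clade {Taxon P, Taxon T} is supported by C3: its derived state '1' occurs in exactly those taxa and in no other taxon (including the outgroup).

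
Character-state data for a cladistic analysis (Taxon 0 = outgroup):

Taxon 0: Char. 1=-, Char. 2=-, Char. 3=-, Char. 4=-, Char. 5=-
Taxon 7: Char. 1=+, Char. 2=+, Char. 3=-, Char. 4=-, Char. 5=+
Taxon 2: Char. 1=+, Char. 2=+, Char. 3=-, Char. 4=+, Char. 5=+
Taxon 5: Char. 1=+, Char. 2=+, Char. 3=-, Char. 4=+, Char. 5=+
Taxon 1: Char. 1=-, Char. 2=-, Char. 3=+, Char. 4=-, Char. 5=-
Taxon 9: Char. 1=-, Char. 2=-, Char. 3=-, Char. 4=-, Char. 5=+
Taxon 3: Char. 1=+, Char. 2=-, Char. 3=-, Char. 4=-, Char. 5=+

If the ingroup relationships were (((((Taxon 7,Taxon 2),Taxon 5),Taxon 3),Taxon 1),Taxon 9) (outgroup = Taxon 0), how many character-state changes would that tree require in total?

Map each character onto (((((Taxon 7,Taxon 2),Taxon 5),Taxon 3),Taxon 1),Taxon 9) (rooted by Taxon 0) and count the minimum state changes it requires (Fitch parsimony):
Char. 1: 1; Char. 2: 1; Char. 3: 1; Char. 4: 2; Char. 5: 2.
Total tree length = 7.

7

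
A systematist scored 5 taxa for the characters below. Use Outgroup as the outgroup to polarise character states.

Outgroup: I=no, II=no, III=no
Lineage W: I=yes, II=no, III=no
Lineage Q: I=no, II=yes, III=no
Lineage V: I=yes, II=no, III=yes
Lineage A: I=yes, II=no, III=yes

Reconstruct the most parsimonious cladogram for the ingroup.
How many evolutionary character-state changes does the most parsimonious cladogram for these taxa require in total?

3

The outgroup has state 'no' for every character, so 'yes' is the derived state throughout.
I: derived state 'yes' in Lineage A, Lineage V, and Lineage W only — synapomorphy for {Lineage A, Lineage V, Lineage W}.
II: derived state 'yes' in Lineage Q only — an autapomorphy, so it tells us nothing about relationships among taxa.
Only Lineage A and Lineage V show the derived state 'yes' for III, supporting them as a clade.
Most parsimonious ingroup topology: ((Lineage W,(Lineage V,Lineage A)),Lineage Q).
Changes per character on this tree: I: 1; II: 1; III: 1.
Total = 3.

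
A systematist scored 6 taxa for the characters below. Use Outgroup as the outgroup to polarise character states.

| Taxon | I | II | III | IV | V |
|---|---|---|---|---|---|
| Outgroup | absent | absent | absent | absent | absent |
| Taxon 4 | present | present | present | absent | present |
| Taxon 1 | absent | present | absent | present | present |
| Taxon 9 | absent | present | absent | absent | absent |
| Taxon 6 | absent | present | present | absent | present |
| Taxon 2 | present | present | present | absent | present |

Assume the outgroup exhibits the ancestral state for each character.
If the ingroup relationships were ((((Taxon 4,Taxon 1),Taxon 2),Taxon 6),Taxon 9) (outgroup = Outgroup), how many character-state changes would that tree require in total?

Map each character onto ((((Taxon 4,Taxon 1),Taxon 2),Taxon 6),Taxon 9) (rooted by Outgroup) and count the minimum state changes it requires (Fitch parsimony):
I: 2; II: 1; III: 2; IV: 1; V: 1.
Total tree length = 7.

7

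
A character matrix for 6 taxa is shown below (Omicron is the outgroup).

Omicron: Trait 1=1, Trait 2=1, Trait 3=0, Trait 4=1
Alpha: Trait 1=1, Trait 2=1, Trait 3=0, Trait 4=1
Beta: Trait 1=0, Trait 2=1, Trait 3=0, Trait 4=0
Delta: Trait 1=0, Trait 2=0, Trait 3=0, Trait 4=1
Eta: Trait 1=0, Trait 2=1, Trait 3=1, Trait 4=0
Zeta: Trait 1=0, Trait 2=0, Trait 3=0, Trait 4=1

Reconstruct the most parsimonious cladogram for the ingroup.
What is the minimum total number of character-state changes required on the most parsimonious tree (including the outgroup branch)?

Character polarity is set by the outgroup: the derived state is whichever differs from the outgroup's state, so for Trait 1, Trait 2, Trait 4 the derived state is '0', and for the remaining characters it is '1'.
Trait 1: derived state '0' in Beta, Delta, Eta, and Zeta only — synapomorphy for {Beta, Delta, Eta, Zeta}.
Trait 2 (derived state '0') is shared by Delta and Zeta — a synapomorphy uniting that clade.
Trait 3 (derived state '1') is unique to Eta (autapomorphy; uninformative for grouping).
Only Beta and Eta show the derived state '0' for Trait 4, supporting them as a clade.
Most parsimonious ingroup topology: (Alpha,((Beta,Eta),(Delta,Zeta))).
Changes per character on this tree: Trait 1: 1; Trait 2: 1; Trait 3: 1; Trait 4: 1.
Total = 4.

4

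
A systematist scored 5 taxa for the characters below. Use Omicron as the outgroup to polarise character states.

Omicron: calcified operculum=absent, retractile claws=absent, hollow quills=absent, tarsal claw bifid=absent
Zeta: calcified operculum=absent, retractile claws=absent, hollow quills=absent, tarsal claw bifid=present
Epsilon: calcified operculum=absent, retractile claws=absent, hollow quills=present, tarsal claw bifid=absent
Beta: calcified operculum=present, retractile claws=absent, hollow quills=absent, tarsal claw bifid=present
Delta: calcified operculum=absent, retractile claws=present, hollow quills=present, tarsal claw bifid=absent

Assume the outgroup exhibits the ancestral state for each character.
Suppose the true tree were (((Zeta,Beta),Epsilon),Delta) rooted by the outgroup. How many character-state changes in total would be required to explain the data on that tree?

5

Map each character onto (((Zeta,Beta),Epsilon),Delta) (rooted by Omicron) and count the minimum state changes it requires (Fitch parsimony):
calcified operculum: 1; retractile claws: 1; hollow quills: 2; tarsal claw bifid: 1.
Total tree length = 5.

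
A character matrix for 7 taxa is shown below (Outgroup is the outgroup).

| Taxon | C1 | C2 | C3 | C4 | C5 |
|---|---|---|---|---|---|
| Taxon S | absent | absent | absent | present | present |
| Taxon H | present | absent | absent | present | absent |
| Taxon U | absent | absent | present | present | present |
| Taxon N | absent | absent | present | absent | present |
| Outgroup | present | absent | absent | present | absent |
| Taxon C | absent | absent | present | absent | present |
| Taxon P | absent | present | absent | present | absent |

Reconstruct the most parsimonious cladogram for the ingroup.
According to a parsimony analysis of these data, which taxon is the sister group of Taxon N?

Character polarity is set by the outgroup: the derived state is whichever differs from the outgroup's state, so for C1, C4 the derived state is 'absent', and for the remaining characters it is 'present'.
Only Taxon C, Taxon N, Taxon P, Taxon S, and Taxon U show the derived state 'absent' for C1, supporting them as a clade.
C2: derived state 'present' in Taxon P only — an autapomorphy, so it tells us nothing about relationships among taxa.
C3 (derived state 'present') is shared by Taxon C, Taxon N, and Taxon U — a synapomorphy uniting that clade.
Only Taxon C and Taxon N show the derived state 'absent' for C4, supporting them as a clade.
Only Taxon C, Taxon N, Taxon S, and Taxon U show the derived state 'present' for C5, supporting them as a clade.
Most parsimonious ingroup topology: ((((Taxon U,(Taxon C,Taxon N)),Taxon S),Taxon P),Taxon H).
Taxon N and Taxon C form a cherry on this tree, so they are sister taxa.

Taxon C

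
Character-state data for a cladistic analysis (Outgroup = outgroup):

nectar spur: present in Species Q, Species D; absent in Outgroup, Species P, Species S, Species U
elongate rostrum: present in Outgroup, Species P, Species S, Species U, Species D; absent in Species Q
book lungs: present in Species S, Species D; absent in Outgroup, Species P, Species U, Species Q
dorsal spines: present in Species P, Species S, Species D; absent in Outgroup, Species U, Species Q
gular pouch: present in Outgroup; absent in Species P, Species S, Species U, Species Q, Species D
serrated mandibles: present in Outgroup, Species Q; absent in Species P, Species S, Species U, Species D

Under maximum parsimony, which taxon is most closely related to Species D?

Species S

Character polarity is set by the outgroup: the derived state is whichever differs from the outgroup's state, so for elongate rostrum, gular pouch, serrated mandibles the derived state is 'absent', and for the remaining characters it is 'present'.
nectar spur groups Species D and Species Q, which is incompatible with the clades supported by the remaining characters; treating it as convergent (homoplasy) costs fewer steps than any alternative tree.
elongate rostrum (derived state 'absent') is unique to Species Q (autapomorphy; uninformative for grouping).
book lungs (derived state 'present') is shared by Species D and Species S — a synapomorphy uniting that clade.
dorsal spines: derived state 'present' in Species D, Species P, and Species S only — synapomorphy for {Species D, Species P, Species S}.
All ingroup taxa share the derived state 'absent' for gular pouch; it defines the ingroup but does not resolve relationships within it.
Only Species D, Species P, Species S, and Species U show the derived state 'absent' for serrated mandibles, supporting them as a clade.
Most parsimonious ingroup topology: (((Species P,(Species S,Species D)),Species U),Species Q).
Species D and Species S form a cherry on this tree, so they are sister taxa.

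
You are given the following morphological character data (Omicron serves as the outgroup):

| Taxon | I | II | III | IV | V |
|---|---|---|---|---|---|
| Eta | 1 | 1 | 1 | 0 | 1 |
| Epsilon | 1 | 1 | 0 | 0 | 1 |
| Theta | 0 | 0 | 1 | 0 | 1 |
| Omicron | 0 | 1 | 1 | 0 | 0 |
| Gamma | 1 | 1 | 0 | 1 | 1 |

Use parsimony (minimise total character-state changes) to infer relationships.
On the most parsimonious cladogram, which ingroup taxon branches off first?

Theta

Character polarity is set by the outgroup: the derived state is whichever differs from the outgroup's state, so for II, III the derived state is '0', and for the remaining characters it is '1'.
Only Epsilon, Eta, and Gamma show the derived state '1' for I, supporting them as a clade.
II: derived state '0' in Theta only — an autapomorphy, so it tells us nothing about relationships among taxa.
III: derived state '0' in Epsilon and Gamma only — synapomorphy for {Epsilon, Gamma}.
IV: derived state '1' in Gamma only — an autapomorphy, so it tells us nothing about relationships among taxa.
V (derived state '1') is shared by all ingroup taxa — unites the whole ingroup.
Most parsimonious ingroup topology: ((Eta,(Gamma,Epsilon)),Theta).
Theta is sister to the clade containing all other ingroup taxa, so it is the earliest-diverging (most basal) ingroup lineage.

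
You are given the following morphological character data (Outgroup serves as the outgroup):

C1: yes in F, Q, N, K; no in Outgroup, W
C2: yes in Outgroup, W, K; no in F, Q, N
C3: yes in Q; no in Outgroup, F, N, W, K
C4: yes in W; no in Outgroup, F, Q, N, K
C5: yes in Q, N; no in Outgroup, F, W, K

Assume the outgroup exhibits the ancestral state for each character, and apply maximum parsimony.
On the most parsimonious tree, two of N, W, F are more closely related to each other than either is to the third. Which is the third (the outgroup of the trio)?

W

Character polarity is set by the outgroup: the derived state is whichever differs from the outgroup's state, so for C2 the derived state is 'no', and for the remaining characters it is 'yes'.
C1: derived state 'yes' in F, K, N, and Q only — synapomorphy for {F, K, N, Q}.
Only F, N, and Q show the derived state 'no' for C2, supporting them as a clade.
C3 (derived state 'yes') is unique to Q (autapomorphy; uninformative for grouping).
C4 (derived state 'yes') is unique to W (autapomorphy; uninformative for grouping).
C5: derived state 'yes' in N and Q only — synapomorphy for {N, Q}.
Most parsimonious ingroup topology: (((F,(Q,N)),K),W).
N and F share a more recent common ancestor with each other than either does with W, so W is the least closely related of the three.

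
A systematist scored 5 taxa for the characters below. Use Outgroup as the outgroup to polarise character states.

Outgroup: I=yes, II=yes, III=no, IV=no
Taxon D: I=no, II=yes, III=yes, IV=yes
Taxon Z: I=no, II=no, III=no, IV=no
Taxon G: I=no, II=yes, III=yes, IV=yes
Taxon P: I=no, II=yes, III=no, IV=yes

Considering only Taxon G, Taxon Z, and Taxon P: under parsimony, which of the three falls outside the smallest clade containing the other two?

Taxon Z

Character polarity is set by the outgroup: the derived state is whichever differs from the outgroup's state, so for I, II the derived state is 'no', and for the remaining characters it is 'yes'.
I (derived state 'no') is shared by all ingroup taxa — unites the whole ingroup.
II (derived state 'no') is unique to Taxon Z (autapomorphy; uninformative for grouping).
III: derived state 'yes' in Taxon D and Taxon G only — synapomorphy for {Taxon D, Taxon G}.
IV: derived state 'yes' in Taxon D, Taxon G, and Taxon P only — synapomorphy for {Taxon D, Taxon G, Taxon P}.
Most parsimonious ingroup topology: (((Taxon D,Taxon G),Taxon P),Taxon Z).
Taxon P and Taxon G share a more recent common ancestor with each other than either does with Taxon Z, so Taxon Z is the least closely related of the three.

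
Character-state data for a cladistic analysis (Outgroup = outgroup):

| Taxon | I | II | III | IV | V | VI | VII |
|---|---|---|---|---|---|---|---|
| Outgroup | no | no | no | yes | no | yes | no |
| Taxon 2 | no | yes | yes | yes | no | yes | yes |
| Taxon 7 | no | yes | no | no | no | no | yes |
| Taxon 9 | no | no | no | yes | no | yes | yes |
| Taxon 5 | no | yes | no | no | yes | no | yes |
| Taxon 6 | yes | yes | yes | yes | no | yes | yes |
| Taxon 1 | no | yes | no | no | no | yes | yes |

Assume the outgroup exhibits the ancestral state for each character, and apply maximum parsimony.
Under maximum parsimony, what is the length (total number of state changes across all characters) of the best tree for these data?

7

Character polarity is set by the outgroup: the derived state is whichever differs from the outgroup's state, so for IV, VI the derived state is 'no', and for the remaining characters it is 'yes'.
I: derived state 'yes' in Taxon 6 only — an autapomorphy, so it tells us nothing about relationships among taxa.
Only Taxon 1, Taxon 2, Taxon 5, Taxon 6, and Taxon 7 show the derived state 'yes' for II, supporting them as a clade.
III: derived state 'yes' in Taxon 2 and Taxon 6 only — synapomorphy for {Taxon 2, Taxon 6}.
Only Taxon 1, Taxon 5, and Taxon 7 show the derived state 'no' for IV, supporting them as a clade.
V (derived state 'yes') is unique to Taxon 5 (autapomorphy; uninformative for grouping).
VI (derived state 'no') is shared by Taxon 5 and Taxon 7 — a synapomorphy uniting that clade.
VII (derived state 'yes') is shared by all ingroup taxa — unites the whole ingroup.
Most parsimonious ingroup topology: (((Taxon 2,Taxon 6),((Taxon 7,Taxon 5),Taxon 1)),Taxon 9).
Changes per character on this tree: I: 1; II: 1; III: 1; IV: 1; V: 1; VI: 1; VII: 1.
Total = 7.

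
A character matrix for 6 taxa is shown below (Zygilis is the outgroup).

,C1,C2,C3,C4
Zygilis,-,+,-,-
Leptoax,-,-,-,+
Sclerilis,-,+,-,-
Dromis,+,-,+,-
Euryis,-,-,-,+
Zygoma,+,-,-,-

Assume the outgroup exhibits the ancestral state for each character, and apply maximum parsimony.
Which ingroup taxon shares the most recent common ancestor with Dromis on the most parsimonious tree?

Zygoma

Character polarity is set by the outgroup: the derived state is whichever differs from the outgroup's state, so for C2 the derived state is '-', and for the remaining characters it is '+'.
C1 (derived state '+') is shared by Dromis and Zygoma — a synapomorphy uniting that clade.
Only Dromis, Euryis, Leptoax, and Zygoma show the derived state '-' for C2, supporting them as a clade.
C3: derived state '+' in Dromis only — an autapomorphy, so it tells us nothing about relationships among taxa.
C4 (derived state '+') is shared by Euryis and Leptoax — a synapomorphy uniting that clade.
Most parsimonious ingroup topology: (((Leptoax,Euryis),(Dromis,Zygoma)),Sclerilis).
Dromis and Zygoma form a cherry on this tree, so they are sister taxa.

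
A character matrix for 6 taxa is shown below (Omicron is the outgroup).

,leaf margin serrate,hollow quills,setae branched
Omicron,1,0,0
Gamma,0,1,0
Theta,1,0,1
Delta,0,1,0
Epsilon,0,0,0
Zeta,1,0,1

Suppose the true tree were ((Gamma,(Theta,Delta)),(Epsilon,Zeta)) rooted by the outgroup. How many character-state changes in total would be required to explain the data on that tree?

Map each character onto ((Gamma,(Theta,Delta)),(Epsilon,Zeta)) (rooted by Omicron) and count the minimum state changes it requires (Fitch parsimony):
leaf margin serrate: 3; hollow quills: 2; setae branched: 2.
Total tree length = 7.

7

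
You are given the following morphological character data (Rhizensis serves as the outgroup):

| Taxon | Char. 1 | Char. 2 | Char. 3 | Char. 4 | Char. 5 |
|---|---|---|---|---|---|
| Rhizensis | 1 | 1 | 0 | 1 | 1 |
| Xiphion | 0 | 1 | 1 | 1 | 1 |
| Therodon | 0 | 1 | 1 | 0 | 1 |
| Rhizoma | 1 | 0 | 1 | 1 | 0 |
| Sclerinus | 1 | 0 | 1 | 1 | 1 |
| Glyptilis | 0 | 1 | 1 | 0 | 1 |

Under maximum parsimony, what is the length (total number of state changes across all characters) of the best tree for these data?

5

Character polarity is set by the outgroup: the derived state is whichever differs from the outgroup's state, so for Char. 1, Char. 2, Char. 4, Char. 5 the derived state is '0', and for the remaining characters it is '1'.
Char. 1: derived state '0' in Glyptilis, Therodon, and Xiphion only — synapomorphy for {Glyptilis, Therodon, Xiphion}.
Char. 2: derived state '0' in Rhizoma and Sclerinus only — synapomorphy for {Rhizoma, Sclerinus}.
All ingroup taxa share the derived state '1' for Char. 3; it defines the ingroup but does not resolve relationships within it.
Only Glyptilis and Therodon show the derived state '0' for Char. 4, supporting them as a clade.
Char. 5: derived state '0' in Rhizoma only — an autapomorphy, so it tells us nothing about relationships among taxa.
Most parsimonious ingroup topology: ((Xiphion,(Therodon,Glyptilis)),(Rhizoma,Sclerinus)).
Changes per character on this tree: Char. 1: 1; Char. 2: 1; Char. 3: 1; Char. 4: 1; Char. 5: 1.
Total = 5.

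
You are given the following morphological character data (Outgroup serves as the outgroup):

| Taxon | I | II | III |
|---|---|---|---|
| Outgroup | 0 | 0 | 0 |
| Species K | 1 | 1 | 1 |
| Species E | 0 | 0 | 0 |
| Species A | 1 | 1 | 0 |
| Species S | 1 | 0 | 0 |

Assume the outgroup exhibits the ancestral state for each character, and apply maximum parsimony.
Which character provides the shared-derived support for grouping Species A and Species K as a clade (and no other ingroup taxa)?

II

The outgroup has state '0' for every character, so '1' is the derived state throughout.
I: derived state '1' in Species A, Species K, and Species S only — synapomorphy for {Species A, Species K, Species S}.
II (derived state '1') is shared by Species A and Species K — a synapomorphy uniting that clade.
III (derived state '1') is unique to Species K (autapomorphy; uninformative for grouping).
Most parsimonious ingroup topology: (((Species K,Species A),Species S),Species E).
The clade {Species A, Species K} is supported by II: its derived state '1' occurs in exactly those taxa and in no other taxon (including the outgroup).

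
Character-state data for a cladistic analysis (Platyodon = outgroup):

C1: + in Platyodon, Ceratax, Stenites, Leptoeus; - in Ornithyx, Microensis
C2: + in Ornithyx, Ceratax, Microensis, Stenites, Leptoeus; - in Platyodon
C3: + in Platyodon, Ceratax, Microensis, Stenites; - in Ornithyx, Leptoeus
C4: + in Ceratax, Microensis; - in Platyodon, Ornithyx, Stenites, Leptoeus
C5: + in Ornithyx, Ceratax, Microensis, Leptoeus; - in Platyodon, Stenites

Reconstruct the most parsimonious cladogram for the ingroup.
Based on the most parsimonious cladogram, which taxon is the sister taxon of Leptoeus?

Ornithyx

Character polarity is set by the outgroup: the derived state is whichever differs from the outgroup's state, so for C1, C3 the derived state is '-', and for the remaining characters it is '+'.
C1 (state '-') occurs in Microensis and Ornithyx but conflicts with the nesting implied by the other characters — most parsimoniously interpreted as homoplasy.
All ingroup taxa share the derived state '+' for C2; it defines the ingroup but does not resolve relationships within it.
C3: derived state '-' in Leptoeus and Ornithyx only — synapomorphy for {Leptoeus, Ornithyx}.
C4: derived state '+' in Ceratax and Microensis only — synapomorphy for {Ceratax, Microensis}.
C5 (derived state '+') is shared by Ceratax, Leptoeus, Microensis, and Ornithyx — a synapomorphy uniting that clade.
Most parsimonious ingroup topology: (((Ornithyx,Leptoeus),(Ceratax,Microensis)),Stenites).
Leptoeus and Ornithyx form a cherry on this tree, so they are sister taxa.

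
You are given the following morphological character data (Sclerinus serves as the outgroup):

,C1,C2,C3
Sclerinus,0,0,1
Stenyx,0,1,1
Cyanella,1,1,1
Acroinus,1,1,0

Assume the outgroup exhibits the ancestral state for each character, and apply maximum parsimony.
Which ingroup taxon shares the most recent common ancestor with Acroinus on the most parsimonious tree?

Character polarity is set by the outgroup: the derived state is whichever differs from the outgroup's state, so for C3 the derived state is '0', and for the remaining characters it is '1'.
C1 (derived state '1') is shared by Acroinus and Cyanella — a synapomorphy uniting that clade.
C2 (derived state '1') is shared by all ingroup taxa — unites the whole ingroup.
C3 (derived state '0') is unique to Acroinus (autapomorphy; uninformative for grouping).
Most parsimonious ingroup topology: (Stenyx,(Cyanella,Acroinus)).
Acroinus and Cyanella form a cherry on this tree, so they are sister taxa.

Cyanella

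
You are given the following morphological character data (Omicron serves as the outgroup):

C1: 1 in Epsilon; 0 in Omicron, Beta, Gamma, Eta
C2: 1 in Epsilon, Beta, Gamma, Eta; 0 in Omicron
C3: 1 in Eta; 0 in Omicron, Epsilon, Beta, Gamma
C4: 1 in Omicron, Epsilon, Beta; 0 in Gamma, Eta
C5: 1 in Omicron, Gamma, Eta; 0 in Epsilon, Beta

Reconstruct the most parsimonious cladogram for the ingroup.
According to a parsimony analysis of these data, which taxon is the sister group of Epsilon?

Beta

Character polarity is set by the outgroup: the derived state is whichever differs from the outgroup's state, so for C4, C5 the derived state is '0', and for the remaining characters it is '1'.
C1: derived state '1' in Epsilon only — an autapomorphy, so it tells us nothing about relationships among taxa.
All ingroup taxa share the derived state '1' for C2; it defines the ingroup but does not resolve relationships within it.
C3: derived state '1' in Eta only — an autapomorphy, so it tells us nothing about relationships among taxa.
Only Eta and Gamma show the derived state '0' for C4, supporting them as a clade.
C5: derived state '0' in Beta and Epsilon only — synapomorphy for {Beta, Epsilon}.
Most parsimonious ingroup topology: ((Epsilon,Beta),(Gamma,Eta)).
Epsilon and Beta form a cherry on this tree, so they are sister taxa.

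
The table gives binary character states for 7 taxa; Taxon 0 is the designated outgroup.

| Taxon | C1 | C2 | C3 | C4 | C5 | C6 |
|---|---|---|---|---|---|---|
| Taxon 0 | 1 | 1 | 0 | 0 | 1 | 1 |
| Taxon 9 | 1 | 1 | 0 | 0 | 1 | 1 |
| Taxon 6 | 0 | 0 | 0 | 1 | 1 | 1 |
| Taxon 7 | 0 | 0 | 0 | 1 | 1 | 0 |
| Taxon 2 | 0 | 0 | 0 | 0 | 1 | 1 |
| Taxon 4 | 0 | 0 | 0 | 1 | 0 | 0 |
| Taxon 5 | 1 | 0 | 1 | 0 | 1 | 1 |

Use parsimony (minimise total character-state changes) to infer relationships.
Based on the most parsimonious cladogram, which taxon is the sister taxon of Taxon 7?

Character polarity is set by the outgroup: the derived state is whichever differs from the outgroup's state, so for C1, C2, C5, C6 the derived state is '0', and for the remaining characters it is '1'.
C1: derived state '0' in Taxon 2, Taxon 4, Taxon 6, and Taxon 7 only — synapomorphy for {Taxon 2, Taxon 4, Taxon 6, Taxon 7}.
C2: derived state '0' in Taxon 2, Taxon 4, Taxon 5, Taxon 6, and Taxon 7 only — synapomorphy for {Taxon 2, Taxon 4, Taxon 5, Taxon 6, Taxon 7}.
C3 (derived state '1') is unique to Taxon 5 (autapomorphy; uninformative for grouping).
C4 (derived state '1') is shared by Taxon 4, Taxon 6, and Taxon 7 — a synapomorphy uniting that clade.
C5 (derived state '0') is unique to Taxon 4 (autapomorphy; uninformative for grouping).
C6: derived state '0' in Taxon 4 and Taxon 7 only — synapomorphy for {Taxon 4, Taxon 7}.
Most parsimonious ingroup topology: (Taxon 9,(((Taxon 6,(Taxon 7,Taxon 4)),Taxon 2),Taxon 5)).
Taxon 7 and Taxon 4 form a cherry on this tree, so they are sister taxa.

Taxon 4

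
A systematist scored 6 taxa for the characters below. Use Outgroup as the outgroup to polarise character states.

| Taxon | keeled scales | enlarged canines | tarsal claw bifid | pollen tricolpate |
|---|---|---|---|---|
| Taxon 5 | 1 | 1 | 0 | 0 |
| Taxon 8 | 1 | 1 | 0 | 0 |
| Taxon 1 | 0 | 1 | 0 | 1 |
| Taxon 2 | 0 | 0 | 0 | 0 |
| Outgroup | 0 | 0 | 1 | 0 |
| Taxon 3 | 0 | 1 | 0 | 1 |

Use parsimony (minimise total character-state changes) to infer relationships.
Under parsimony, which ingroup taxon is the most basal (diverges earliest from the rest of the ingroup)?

Taxon 2

Character polarity is set by the outgroup: the derived state is whichever differs from the outgroup's state, so for tarsal claw bifid the derived state is '0', and for the remaining characters it is '1'.
keeled scales: derived state '1' in Taxon 5 and Taxon 8 only — synapomorphy for {Taxon 5, Taxon 8}.
Only Taxon 1, Taxon 3, Taxon 5, and Taxon 8 show the derived state '1' for enlarged canines, supporting them as a clade.
All ingroup taxa share the derived state '0' for tarsal claw bifid; it defines the ingroup but does not resolve relationships within it.
Only Taxon 1 and Taxon 3 show the derived state '1' for pollen tricolpate, supporting them as a clade.
Most parsimonious ingroup topology: (Taxon 2,((Taxon 1,Taxon 3),(Taxon 8,Taxon 5))).
Taxon 2 is sister to the clade containing all other ingroup taxa, so it is the earliest-diverging (most basal) ingroup lineage.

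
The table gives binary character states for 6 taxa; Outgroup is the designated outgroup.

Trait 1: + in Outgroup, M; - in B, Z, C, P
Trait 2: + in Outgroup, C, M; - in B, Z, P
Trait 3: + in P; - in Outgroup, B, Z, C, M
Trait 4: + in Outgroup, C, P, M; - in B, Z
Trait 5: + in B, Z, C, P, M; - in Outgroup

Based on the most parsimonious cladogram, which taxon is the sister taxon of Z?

B

Character polarity is set by the outgroup: the derived state is whichever differs from the outgroup's state, so for Trait 1, Trait 2, Trait 4 the derived state is '-', and for the remaining characters it is '+'.
Trait 1 (derived state '-') is shared by B, C, P, and Z — a synapomorphy uniting that clade.
Trait 2 (derived state '-') is shared by B, P, and Z — a synapomorphy uniting that clade.
Trait 3 (derived state '+') is unique to P (autapomorphy; uninformative for grouping).
Trait 4: derived state '-' in B and Z only — synapomorphy for {B, Z}.
Trait 5 (derived state '+') is shared by all ingroup taxa — unites the whole ingroup.
Most parsimonious ingroup topology: ((((B,Z),P),C),M).
Z and B form a cherry on this tree, so they are sister taxa.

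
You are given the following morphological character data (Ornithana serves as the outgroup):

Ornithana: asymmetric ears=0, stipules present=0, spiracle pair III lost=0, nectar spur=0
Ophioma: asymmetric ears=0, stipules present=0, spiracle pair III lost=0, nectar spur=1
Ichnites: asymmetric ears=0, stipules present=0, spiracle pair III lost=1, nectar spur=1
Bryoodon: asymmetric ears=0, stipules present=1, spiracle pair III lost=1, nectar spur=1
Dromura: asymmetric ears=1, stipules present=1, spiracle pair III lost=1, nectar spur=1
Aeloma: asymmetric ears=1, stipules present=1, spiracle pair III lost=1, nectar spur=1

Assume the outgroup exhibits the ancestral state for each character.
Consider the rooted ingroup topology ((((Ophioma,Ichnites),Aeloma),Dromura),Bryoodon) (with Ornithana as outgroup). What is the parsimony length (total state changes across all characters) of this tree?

Map each character onto ((((Ophioma,Ichnites),Aeloma),Dromura),Bryoodon) (rooted by Ornithana) and count the minimum state changes it requires (Fitch parsimony):
asymmetric ears: 2; stipules present: 2; spiracle pair III lost: 2; nectar spur: 1.
Total tree length = 7.

7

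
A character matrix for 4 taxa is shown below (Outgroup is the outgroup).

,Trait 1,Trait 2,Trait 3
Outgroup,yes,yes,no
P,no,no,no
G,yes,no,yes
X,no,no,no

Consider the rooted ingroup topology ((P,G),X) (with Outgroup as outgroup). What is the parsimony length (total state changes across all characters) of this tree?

Map each character onto ((P,G),X) (rooted by Outgroup) and count the minimum state changes it requires (Fitch parsimony):
Trait 1: 2; Trait 2: 1; Trait 3: 1.
Total tree length = 4.

4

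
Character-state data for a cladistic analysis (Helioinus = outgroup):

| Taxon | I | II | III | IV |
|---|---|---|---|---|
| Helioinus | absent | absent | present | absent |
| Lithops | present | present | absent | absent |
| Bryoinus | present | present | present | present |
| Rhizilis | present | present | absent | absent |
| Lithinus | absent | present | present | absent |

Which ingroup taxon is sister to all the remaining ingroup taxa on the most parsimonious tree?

Lithinus

Character polarity is set by the outgroup: the derived state is whichever differs from the outgroup's state, so for III the derived state is 'absent', and for the remaining characters it is 'present'.
I: derived state 'present' in Bryoinus, Lithops, and Rhizilis only — synapomorphy for {Bryoinus, Lithops, Rhizilis}.
All ingroup taxa share the derived state 'present' for II; it defines the ingroup but does not resolve relationships within it.
Only Lithops and Rhizilis show the derived state 'absent' for III, supporting them as a clade.
IV: derived state 'present' in Bryoinus only — an autapomorphy, so it tells us nothing about relationships among taxa.
Most parsimonious ingroup topology: (((Lithops,Rhizilis),Bryoinus),Lithinus).
Lithinus is sister to the clade containing all other ingroup taxa, so it is the earliest-diverging (most basal) ingroup lineage.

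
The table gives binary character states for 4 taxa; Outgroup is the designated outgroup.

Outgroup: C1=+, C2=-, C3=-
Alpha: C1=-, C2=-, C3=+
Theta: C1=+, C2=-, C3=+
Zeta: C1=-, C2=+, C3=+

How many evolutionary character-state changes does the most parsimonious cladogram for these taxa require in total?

Character polarity is set by the outgroup: the derived state is whichever differs from the outgroup's state, so for C1 the derived state is '-', and for the remaining characters it is '+'.
C1 (derived state '-') is shared by Alpha and Zeta — a synapomorphy uniting that clade.
C2 (derived state '+') is unique to Zeta (autapomorphy; uninformative for grouping).
C3 (derived state '+') is shared by all ingroup taxa — unites the whole ingroup.
Most parsimonious ingroup topology: ((Alpha,Zeta),Theta).
Changes per character on this tree: C1: 1; C2: 1; C3: 1.
Total = 3.

3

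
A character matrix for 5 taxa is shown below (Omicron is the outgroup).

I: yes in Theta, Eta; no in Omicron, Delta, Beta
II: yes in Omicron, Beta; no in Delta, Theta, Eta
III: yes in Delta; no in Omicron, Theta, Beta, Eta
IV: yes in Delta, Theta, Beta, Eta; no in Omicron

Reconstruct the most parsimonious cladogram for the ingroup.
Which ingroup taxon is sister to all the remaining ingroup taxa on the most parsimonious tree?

Character polarity is set by the outgroup: the derived state is whichever differs from the outgroup's state, so for II the derived state is 'no', and for the remaining characters it is 'yes'.
Only Eta and Theta show the derived state 'yes' for I, supporting them as a clade.
Only Delta, Eta, and Theta show the derived state 'no' for II, supporting them as a clade.
III: derived state 'yes' in Delta only — an autapomorphy, so it tells us nothing about relationships among taxa.
IV (derived state 'yes') is shared by all ingroup taxa — unites the whole ingroup.
Most parsimonious ingroup topology: ((Delta,(Theta,Eta)),Beta).
Beta is sister to the clade containing all other ingroup taxa, so it is the earliest-diverging (most basal) ingroup lineage.

Beta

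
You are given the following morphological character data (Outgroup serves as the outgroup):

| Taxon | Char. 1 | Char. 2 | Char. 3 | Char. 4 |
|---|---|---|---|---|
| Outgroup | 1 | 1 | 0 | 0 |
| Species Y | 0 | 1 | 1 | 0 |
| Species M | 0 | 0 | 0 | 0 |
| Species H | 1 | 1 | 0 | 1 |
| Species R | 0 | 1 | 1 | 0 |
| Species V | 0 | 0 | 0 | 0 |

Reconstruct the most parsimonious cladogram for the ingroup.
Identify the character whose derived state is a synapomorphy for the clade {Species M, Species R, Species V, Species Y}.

Char. 1

Character polarity is set by the outgroup: the derived state is whichever differs from the outgroup's state, so for Char. 1, Char. 2 the derived state is '0', and for the remaining characters it is '1'.
Char. 1: derived state '0' in Species M, Species R, Species V, and Species Y only — synapomorphy for {Species M, Species R, Species V, Species Y}.
Only Species M and Species V show the derived state '0' for Char. 2, supporting them as a clade.
Only Species R and Species Y show the derived state '1' for Char. 3, supporting them as a clade.
Char. 4 (derived state '1') is unique to Species H (autapomorphy; uninformative for grouping).
Most parsimonious ingroup topology: (((Species Y,Species R),(Species M,Species V)),Species H).
The clade {Species M, Species R, Species V, Species Y} is supported by Char. 1: its derived state '0' occurs in exactly those taxa and in no other taxon (including the outgroup).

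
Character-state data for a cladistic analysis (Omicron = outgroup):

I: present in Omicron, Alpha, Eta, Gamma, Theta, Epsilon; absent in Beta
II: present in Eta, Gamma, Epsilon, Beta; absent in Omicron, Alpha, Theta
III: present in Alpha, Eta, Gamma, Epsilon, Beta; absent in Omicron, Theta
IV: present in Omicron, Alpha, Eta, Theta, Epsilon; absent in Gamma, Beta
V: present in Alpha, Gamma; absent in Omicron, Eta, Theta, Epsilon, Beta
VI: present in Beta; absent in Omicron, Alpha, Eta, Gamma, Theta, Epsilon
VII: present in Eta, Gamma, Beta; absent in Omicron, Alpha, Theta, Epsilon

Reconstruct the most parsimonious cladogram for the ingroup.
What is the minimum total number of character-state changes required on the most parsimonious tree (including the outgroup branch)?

Character polarity is set by the outgroup: the derived state is whichever differs from the outgroup's state, so for I, IV the derived state is 'absent', and for the remaining characters it is 'present'.
I (derived state 'absent') is unique to Beta (autapomorphy; uninformative for grouping).
II: derived state 'present' in Beta, Epsilon, Eta, and Gamma only — synapomorphy for {Beta, Epsilon, Eta, Gamma}.
Only Alpha, Beta, Epsilon, Eta, and Gamma show the derived state 'present' for III, supporting them as a clade.
IV: derived state 'absent' in Beta and Gamma only — synapomorphy for {Beta, Gamma}.
V (state 'present') occurs in Alpha and Gamma but conflicts with the nesting implied by the other characters — most parsimoniously interpreted as homoplasy.
VI (derived state 'present') is unique to Beta (autapomorphy; uninformative for grouping).
VII: derived state 'present' in Beta, Eta, and Gamma only — synapomorphy for {Beta, Eta, Gamma}.
Most parsimonious ingroup topology: ((Alpha,((Eta,(Gamma,Beta)),Epsilon)),Theta).
Changes per character on this tree: I: 1; II: 1; III: 1; IV: 1; V: 2; VI: 1; VII: 1.
Total = 8.

8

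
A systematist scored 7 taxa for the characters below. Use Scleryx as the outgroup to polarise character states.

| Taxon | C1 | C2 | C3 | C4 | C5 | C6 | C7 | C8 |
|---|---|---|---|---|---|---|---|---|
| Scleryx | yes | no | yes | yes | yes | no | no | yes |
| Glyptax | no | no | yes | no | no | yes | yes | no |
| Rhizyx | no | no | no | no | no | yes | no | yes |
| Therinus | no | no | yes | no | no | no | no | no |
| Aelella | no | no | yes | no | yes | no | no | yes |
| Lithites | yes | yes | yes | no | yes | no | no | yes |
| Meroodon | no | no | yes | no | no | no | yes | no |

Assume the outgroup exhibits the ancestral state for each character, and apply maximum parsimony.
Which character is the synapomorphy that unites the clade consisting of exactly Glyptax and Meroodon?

C7

Character polarity is set by the outgroup: the derived state is whichever differs from the outgroup's state, so for C1, C3, C4, C5, C8 the derived state is 'no', and for the remaining characters it is 'yes'.
Only Aelella, Glyptax, Meroodon, Rhizyx, and Therinus show the derived state 'no' for C1, supporting them as a clade.
C2: derived state 'yes' in Lithites only — an autapomorphy, so it tells us nothing about relationships among taxa.
C3 (derived state 'no') is unique to Rhizyx (autapomorphy; uninformative for grouping).
All ingroup taxa share the derived state 'no' for C4; it defines the ingroup but does not resolve relationships within it.
C5: derived state 'no' in Glyptax, Meroodon, Rhizyx, and Therinus only — synapomorphy for {Glyptax, Meroodon, Rhizyx, Therinus}.
C6 groups Glyptax and Rhizyx, which is incompatible with the clades supported by the remaining characters; treating it as convergent (homoplasy) costs fewer steps than any alternative tree.
C7: derived state 'yes' in Glyptax and Meroodon only — synapomorphy for {Glyptax, Meroodon}.
C8 (derived state 'no') is shared by Glyptax, Meroodon, and Therinus — a synapomorphy uniting that clade.
Most parsimonious ingroup topology: (((((Glyptax,Meroodon),Therinus),Rhizyx),Aelella),Lithites).
The clade {Glyptax, Meroodon} is supported by C7: its derived state 'yes' occurs in exactly those taxa and in no other taxon (including the outgroup).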